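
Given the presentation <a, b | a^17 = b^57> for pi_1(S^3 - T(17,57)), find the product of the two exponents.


The relation is a^17 = b^57.
Product of exponents = 17 * 57
= 969

969


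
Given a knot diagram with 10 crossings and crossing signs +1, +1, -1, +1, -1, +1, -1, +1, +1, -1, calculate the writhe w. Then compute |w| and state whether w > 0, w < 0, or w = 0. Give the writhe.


Step 1: Count positive crossings (+1).
Positive crossings: 6
Step 2: Count negative crossings (-1).
Negative crossings: 4
Step 3: Writhe = (positive) - (negative)
w = 6 - 4 = 2
Step 4: |w| = 2, and w is positive

2


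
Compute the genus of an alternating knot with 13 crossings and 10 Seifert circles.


For alternating knots, g = (c - s + 1)/2.
= (13 - 10 + 1)/2
= 4/2 = 2

2


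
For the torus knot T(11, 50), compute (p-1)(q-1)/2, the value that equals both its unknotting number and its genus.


For a torus knot T(p,q), both the unknotting number and genus equal (p-1)(q-1)/2.
= (11-1)(50-1)/2
= 10*49/2
= 490/2 = 245

245


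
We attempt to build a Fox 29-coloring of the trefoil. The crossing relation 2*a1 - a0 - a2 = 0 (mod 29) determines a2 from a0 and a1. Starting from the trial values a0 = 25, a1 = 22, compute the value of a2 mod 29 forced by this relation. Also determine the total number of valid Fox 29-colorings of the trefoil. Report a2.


Step 1: Apply the given crossing relation 2*a1 - a0 - a2 = 0 (mod 29).
  a2 = 2*a1 - a0 mod 29
  a2 = 2*22 - 25 mod 29
  a2 = 44 - 25 mod 29
  a2 = 19 mod 29 = 19
Step 2: The trefoil has determinant 3.
  Number of Fox p-colorings (p prime) is p^2 if p = 3, else p.
  Since 29 does not divide 3, only trivial (constant) colorings exist.
  (So the trial a0 = 25, a1 = 22 with a0 != a1 does NOT extend to a valid coloring of the whole trefoil: the other two crossing relations require 3*(a1 - a0) = 0 (mod 29), which fails.)
  Total colorings = 29
Step 3: a2 = 19, total Fox 29-colorings = 29

19


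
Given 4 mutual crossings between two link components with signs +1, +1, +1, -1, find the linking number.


Step 1: Count positive crossings: 3
Step 2: Count negative crossings: 1
Step 3: Sum of signs = 3 - 1 = 2
Step 4: Linking number = sum/2 = 2/2 = 1

1


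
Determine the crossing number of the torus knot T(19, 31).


For a torus knot T(p, q) with gcd(p,q)=1,
the crossing number is min(p*(q-1), q*(p-1)).
p*(q-1) = 19*30 = 570
q*(p-1) = 31*18 = 558
min(570, 558) = 558

558


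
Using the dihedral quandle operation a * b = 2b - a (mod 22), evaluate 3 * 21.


3 * 21 = 2*21 - 3 mod 22
= 42 - 3 mod 22
= 39 mod 22 = 17

17


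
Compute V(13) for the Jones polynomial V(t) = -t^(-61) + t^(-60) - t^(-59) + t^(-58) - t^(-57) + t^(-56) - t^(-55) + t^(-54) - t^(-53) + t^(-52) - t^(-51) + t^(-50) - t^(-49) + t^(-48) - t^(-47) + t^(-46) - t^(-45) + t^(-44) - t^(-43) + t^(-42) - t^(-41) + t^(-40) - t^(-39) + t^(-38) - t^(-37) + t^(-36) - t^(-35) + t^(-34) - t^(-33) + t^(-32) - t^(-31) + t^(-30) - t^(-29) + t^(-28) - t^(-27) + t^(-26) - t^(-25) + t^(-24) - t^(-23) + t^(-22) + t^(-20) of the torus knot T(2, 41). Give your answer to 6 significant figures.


Substituting t = 13 into V(t) = -t^(-61) + t^(-60) - t^(-59) + t^(-58) - t^(-57) + t^(-56) - t^(-55) + t^(-54) - t^(-53) + t^(-52) - t^(-51) + t^(-50) - t^(-49) + t^(-48) - t^(-47) + t^(-46) - t^(-45) + t^(-44) - t^(-43) + t^(-42) - t^(-41) + t^(-40) - t^(-39) + t^(-38) - t^(-37) + t^(-36) - t^(-35) + t^(-34) - t^(-33) + t^(-32) - t^(-31) + t^(-30) - t^(-29) + t^(-28) - t^(-27) + t^(-26) - t^(-25) + t^(-24) - t^(-23) + t^(-22) + t^(-20):
  (-)t^(-61) = -1.12061e-68
  (+)t^(-60) = 1.4568e-67
  (-)t^(-59) = -1.89384e-66
  (+)t^(-58) = 2.46199e-65
  (-)t^(-57) = -3.20058e-64
  (+)t^(-56) = 4.16076e-63
  (-)t^(-55) = -5.40898e-62
  (+)t^(-54) = 7.03168e-61
  (-)t^(-53) = -9.14118e-60
  (+)t^(-52) = 1.18835e-58
  (-)t^(-51) = -1.54486e-57
  (+)t^(-50) = 2.00832e-56
  (-)t^(-49) = -2.61081e-55
  (+)t^(-48) = 3.39406e-54
  (-)t^(-47) = -4.41227e-53
  (+)t^(-46) = 5.73596e-52
  (-)t^(-45) = -7.45674e-51
  (+)t^(-44) = 9.69377e-50
  (-)t^(-43) = -1.26019e-48
  (+)t^(-42) = 1.63825e-47
  (-)t^(-41) = -2.12972e-46
  (+)t^(-40) = 2.76864e-45
  (-)t^(-39) = -3.59923e-44
  (+)t^(-38) = 4.679e-43
  (-)t^(-37) = -6.08269e-42
  (+)t^(-36) = 7.9075e-41
  (-)t^(-35) = -1.02798e-39
  (+)t^(-34) = 1.33637e-38
  (-)t^(-33) = -1.73728e-37
  (+)t^(-32) = 2.25846e-36
  (-)t^(-31) = -2.936e-35
  (+)t^(-30) = 3.8168e-34
  (-)t^(-29) = -4.96184e-33
  (+)t^(-28) = 6.45039e-32
  (-)t^(-27) = -8.38551e-31
  (+)t^(-26) = 1.09012e-29
  (-)t^(-25) = -1.41715e-28
  (+)t^(-24) = 1.8423e-27
  (-)t^(-23) = -2.39499e-26
  (+)t^(-22) = 3.11348e-25
  (+)t^(-20) = 5.26178e-23
Sum = (-1.12061e-68) + (1.4568e-67) + (-1.89384e-66) + (2.46199e-65) + (-3.20058e-64) + (4.16076e-63) + (-5.40898e-62) + (7.03168e-61) + (-9.14118e-60) + (1.18835e-58) + (-1.54486e-57) + (2.00832e-56) + (-2.61081e-55) + (3.39406e-54) + (-4.41227e-53) + (5.73596e-52) + (-7.45674e-51) + (9.69377e-50) + (-1.26019e-48) + (1.63825e-47) + (-2.12972e-46) + (2.76864e-45) + (-3.59923e-44) + (4.679e-43) + (-6.08269e-42) + (7.9075e-41) + (-1.02798e-39) + (1.33637e-38) + (-1.73728e-37) + (2.25846e-36) + (-2.936e-35) + (3.8168e-34) + (-4.96184e-33) + (6.45039e-32) + (-8.38551e-31) + (1.09012e-29) + (-1.41715e-28) + (1.8423e-27) + (-2.39499e-26) + (3.11348e-25) + (5.26178e-23)
= 5.290694144e-23
Rounded to 6 significant figures: 5.29069e-23

5.29069e-23


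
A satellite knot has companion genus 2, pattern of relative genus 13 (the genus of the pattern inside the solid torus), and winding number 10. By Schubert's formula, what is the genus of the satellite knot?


Schubert: g(satellite) = g_rel(pattern) + |winding| * g(companion),
where g_rel(pattern) is the genus of the pattern relative to the solid torus.
= 13 + 10 * 2
= 13 + 20 = 33

33


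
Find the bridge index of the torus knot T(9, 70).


The bridge number of T(p,q) is min(p,q).
min(9, 70) = 9

9


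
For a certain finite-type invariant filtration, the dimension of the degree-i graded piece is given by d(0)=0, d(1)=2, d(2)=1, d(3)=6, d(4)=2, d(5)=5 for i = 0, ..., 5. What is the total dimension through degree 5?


Total dimension = d(0) + d(1) + ... + d(5)
= 0 + 2 + 1 + 6 + 2 + 5
= 16

16


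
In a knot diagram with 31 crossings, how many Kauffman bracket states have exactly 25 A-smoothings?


We choose which 25 of 31 crossings get A-smoothings.
C(31, 25) = 31! / (25! * 6!)
= 736281

736281


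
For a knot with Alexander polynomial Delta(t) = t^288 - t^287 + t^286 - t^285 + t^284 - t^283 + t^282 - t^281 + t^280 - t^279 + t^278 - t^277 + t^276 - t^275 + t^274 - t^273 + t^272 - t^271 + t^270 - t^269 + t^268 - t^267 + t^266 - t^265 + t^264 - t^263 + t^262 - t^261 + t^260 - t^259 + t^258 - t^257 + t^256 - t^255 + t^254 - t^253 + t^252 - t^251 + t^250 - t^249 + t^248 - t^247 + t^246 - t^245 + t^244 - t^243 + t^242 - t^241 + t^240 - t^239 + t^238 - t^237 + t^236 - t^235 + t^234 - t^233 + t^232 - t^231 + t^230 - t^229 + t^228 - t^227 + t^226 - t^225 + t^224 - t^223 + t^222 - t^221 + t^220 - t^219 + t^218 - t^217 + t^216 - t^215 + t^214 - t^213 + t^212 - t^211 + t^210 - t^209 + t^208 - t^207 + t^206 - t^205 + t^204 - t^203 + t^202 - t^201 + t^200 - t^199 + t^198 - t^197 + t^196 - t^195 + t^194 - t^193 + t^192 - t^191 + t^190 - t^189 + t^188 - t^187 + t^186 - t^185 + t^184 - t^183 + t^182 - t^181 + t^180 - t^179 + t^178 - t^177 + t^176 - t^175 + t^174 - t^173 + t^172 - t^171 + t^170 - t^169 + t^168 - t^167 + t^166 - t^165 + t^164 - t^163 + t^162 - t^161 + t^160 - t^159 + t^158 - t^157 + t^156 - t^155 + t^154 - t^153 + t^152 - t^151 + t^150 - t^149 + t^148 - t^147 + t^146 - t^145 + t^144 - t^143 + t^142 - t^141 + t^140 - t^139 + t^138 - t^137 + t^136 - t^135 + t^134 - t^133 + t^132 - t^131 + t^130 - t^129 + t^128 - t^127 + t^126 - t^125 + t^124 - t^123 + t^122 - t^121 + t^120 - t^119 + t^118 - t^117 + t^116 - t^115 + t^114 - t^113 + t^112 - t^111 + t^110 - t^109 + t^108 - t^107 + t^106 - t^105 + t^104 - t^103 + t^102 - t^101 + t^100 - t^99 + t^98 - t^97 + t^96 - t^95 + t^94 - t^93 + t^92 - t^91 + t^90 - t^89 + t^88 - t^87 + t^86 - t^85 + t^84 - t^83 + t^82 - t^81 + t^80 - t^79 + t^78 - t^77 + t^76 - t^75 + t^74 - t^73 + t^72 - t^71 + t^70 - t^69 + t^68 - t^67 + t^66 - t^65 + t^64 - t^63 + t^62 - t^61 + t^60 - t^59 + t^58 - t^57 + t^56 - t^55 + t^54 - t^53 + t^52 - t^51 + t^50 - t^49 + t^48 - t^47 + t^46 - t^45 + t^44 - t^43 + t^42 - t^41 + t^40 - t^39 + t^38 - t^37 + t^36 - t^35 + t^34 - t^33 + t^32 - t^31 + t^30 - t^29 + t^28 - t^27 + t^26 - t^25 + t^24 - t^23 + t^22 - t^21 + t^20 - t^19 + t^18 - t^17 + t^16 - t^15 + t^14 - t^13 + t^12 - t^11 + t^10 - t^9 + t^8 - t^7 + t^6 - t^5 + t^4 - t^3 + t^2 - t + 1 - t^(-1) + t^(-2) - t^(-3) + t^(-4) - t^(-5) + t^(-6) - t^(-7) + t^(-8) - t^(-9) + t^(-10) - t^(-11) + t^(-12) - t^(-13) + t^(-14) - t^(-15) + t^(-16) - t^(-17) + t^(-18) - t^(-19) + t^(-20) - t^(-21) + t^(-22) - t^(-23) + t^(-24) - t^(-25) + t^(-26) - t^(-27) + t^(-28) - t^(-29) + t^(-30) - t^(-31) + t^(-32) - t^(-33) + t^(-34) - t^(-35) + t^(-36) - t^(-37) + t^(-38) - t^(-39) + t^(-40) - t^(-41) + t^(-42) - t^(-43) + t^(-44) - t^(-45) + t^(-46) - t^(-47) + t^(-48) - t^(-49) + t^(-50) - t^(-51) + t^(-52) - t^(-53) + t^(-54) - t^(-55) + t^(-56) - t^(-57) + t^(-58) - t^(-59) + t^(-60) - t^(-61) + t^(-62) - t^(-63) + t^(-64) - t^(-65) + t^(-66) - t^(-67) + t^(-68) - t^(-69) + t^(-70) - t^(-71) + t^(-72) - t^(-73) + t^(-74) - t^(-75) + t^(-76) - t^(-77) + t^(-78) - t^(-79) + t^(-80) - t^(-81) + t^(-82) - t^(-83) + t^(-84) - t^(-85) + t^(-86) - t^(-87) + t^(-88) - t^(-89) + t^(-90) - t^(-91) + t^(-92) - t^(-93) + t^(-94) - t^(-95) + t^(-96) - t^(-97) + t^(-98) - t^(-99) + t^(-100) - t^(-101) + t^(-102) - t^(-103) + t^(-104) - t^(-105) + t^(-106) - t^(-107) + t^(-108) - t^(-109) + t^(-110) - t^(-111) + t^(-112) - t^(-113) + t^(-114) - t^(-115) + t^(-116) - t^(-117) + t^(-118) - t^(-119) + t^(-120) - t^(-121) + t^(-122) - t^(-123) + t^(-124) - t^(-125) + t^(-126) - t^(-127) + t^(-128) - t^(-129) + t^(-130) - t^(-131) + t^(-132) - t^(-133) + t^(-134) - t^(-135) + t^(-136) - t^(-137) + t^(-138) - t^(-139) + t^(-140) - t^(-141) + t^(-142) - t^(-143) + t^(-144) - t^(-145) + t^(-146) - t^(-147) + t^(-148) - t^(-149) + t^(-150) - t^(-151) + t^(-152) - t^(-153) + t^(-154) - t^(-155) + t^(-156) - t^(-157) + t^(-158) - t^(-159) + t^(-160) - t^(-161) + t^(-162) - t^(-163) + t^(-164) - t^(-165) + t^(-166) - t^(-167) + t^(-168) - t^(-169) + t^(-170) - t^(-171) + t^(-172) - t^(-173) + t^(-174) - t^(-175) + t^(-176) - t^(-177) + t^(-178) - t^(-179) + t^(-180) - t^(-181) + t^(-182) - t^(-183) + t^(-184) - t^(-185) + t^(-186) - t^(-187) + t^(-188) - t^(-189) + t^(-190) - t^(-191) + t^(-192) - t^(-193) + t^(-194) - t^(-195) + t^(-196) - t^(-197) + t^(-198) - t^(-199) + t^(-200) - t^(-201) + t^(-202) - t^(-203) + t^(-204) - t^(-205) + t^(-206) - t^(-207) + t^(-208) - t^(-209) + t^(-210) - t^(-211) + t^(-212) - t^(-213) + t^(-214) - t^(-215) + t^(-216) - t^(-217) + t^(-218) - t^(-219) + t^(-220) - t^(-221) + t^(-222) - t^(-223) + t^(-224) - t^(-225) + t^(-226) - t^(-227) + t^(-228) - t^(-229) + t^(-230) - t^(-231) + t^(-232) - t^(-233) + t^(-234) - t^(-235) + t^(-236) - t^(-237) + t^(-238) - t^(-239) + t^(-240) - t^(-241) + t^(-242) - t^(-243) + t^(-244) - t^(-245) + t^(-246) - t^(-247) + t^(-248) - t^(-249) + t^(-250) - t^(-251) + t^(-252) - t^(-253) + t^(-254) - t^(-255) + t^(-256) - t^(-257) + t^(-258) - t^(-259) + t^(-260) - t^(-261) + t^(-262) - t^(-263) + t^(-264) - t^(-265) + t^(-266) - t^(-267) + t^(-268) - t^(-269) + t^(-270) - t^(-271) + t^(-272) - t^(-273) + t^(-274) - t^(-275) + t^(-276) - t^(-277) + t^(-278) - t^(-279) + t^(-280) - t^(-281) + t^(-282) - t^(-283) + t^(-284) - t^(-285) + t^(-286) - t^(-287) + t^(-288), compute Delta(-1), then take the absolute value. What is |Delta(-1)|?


Step 1: The polynomial has 577 terms with alternating signs, exponents from 288 down to -288.
Step 2: Substitute t = -1. The i-th term has coefficient (-1)^i and exponent (m-i),
  so its value is (-1)^i * (-1)^(m-i) = (-1)^m = 1 for every i.
Step 3: All 577 terms equal 1, so Delta(-1) = 577 * (1) = 577
Step 4: |Delta(-1)| = 577

577


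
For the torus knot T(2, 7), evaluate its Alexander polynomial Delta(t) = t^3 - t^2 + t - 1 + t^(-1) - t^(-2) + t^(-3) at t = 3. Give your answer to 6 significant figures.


Substituting t = 3 into Delta(t) = t^3 - t^2 + t - 1 + t^(-1) - t^(-2) + t^(-3):
Term values: (27) + (-9) + (3) + (-1) + (0.333333) + (-0.111111) + (0.037037)
Sum = 20.25925926
Rounded to 6 significant figures: 20.2593

20.2593


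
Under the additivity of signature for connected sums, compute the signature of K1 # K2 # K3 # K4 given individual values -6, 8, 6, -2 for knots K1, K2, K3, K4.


The signature is additive under connected sum.
signature(K1 # K2 # K3 # K4) = (-6) + (8) + (6) + (-2)
= 6

6


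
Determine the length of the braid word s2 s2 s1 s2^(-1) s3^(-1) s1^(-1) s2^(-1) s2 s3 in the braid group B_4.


The word length counts the number of generators (including inverses).
Listing each generator: s2, s2, s1, s2^(-1), s3^(-1), s1^(-1), s2^(-1), s2, s3
There are 9 generators in this braid word.

9


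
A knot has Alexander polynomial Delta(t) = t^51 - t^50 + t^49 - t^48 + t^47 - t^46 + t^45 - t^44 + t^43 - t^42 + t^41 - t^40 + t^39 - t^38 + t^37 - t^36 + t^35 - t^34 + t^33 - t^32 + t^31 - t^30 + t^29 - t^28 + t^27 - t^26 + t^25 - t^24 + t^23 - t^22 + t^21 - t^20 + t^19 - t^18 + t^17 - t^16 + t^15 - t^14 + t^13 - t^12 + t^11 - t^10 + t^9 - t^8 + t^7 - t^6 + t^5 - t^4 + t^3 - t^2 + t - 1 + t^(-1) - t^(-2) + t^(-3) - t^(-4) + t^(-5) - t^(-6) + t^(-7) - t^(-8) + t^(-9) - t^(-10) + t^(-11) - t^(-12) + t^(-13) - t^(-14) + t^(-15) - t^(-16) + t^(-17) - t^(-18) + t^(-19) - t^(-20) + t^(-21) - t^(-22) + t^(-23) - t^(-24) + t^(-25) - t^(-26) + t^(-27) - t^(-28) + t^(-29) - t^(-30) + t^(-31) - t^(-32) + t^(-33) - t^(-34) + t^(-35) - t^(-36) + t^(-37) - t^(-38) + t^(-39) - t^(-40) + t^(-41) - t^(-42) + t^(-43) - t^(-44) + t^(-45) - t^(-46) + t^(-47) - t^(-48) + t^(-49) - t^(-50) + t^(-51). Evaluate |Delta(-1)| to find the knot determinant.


Step 1: The polynomial has 103 terms with alternating signs, exponents from 51 down to -51.
Step 2: Substitute t = -1. The i-th term has coefficient (-1)^i and exponent (m-i),
  so its value is (-1)^i * (-1)^(m-i) = (-1)^m = -1 for every i.
Step 3: All 103 terms equal -1, so Delta(-1) = 103 * (-1) = -103
Step 4: |Delta(-1)| = 103

103


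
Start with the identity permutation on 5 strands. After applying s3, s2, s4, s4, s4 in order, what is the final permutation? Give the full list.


Starting with identity [1, 2, 3, 4, 5].
Apply generators in sequence:
  After s3: [1, 2, 4, 3, 5]
  After s2: [1, 4, 2, 3, 5]
  After s4: [1, 4, 2, 5, 3]
  After s4: [1, 4, 2, 3, 5]
  After s4: [1, 4, 2, 5, 3]
Final permutation: [1, 4, 2, 5, 3]

[1, 4, 2, 5, 3]


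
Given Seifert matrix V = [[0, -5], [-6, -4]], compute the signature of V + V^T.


Step 1: V + V^T = [[0, -11], [-11, -8]]
Step 2: trace = -8, det = -121
Step 3: Discriminant = (-8)^2 - 4*(-121) = 548
Step 4: Eigenvalues: 7.7047, -15.7047
Step 5: Signature = (# positive eigenvalues) - (# negative eigenvalues) = 0

0


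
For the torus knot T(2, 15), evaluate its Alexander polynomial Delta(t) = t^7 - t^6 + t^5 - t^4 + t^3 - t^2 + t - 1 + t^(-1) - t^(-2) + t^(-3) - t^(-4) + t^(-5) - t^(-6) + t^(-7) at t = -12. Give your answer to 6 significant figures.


Substituting t = -12 into Delta(t) = t^7 - t^6 + t^5 - t^4 + t^3 - t^2 + t - 1 + t^(-1) - t^(-2) + t^(-3) - t^(-4) + t^(-5) - t^(-6) + t^(-7):
Term values: (-35831808) + (-2985984) + (-248832) + (-20736) + (-1728) + (-144) + (-12) + (-1) + (-0.0833333) + (-0.00694444) + (-0.000578704) + (-4.82253e-05) + (-4.01878e-06) + (-3.34898e-07) + (-2.79082e-08)
Sum = -39089245.09
Rounded to 6 significant figures: -3.90892e+07

-3.90892e+07


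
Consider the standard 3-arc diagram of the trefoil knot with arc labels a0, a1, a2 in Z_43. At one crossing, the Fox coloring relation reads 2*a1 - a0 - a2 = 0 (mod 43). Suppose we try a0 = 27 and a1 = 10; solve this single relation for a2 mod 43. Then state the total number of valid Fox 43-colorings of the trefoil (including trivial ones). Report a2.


Step 1: Apply the given crossing relation 2*a1 - a0 - a2 = 0 (mod 43).
  a2 = 2*a1 - a0 mod 43
  a2 = 2*10 - 27 mod 43
  a2 = 20 - 27 mod 43
  a2 = -7 mod 43 = 36
Step 2: The trefoil has determinant 3.
  Number of Fox p-colorings (p prime) is p^2 if p = 3, else p.
  Since 43 does not divide 3, only trivial (constant) colorings exist.
  (So the trial a0 = 27, a1 = 10 with a0 != a1 does NOT extend to a valid coloring of the whole trefoil: the other two crossing relations require 3*(a1 - a0) = 0 (mod 43), which fails.)
  Total colorings = 43
Step 3: a2 = 36, total Fox 43-colorings = 43

36


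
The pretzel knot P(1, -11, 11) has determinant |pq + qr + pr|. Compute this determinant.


Step 1: Compute pq + qr + pr.
pq = 1*(-11) = -11
qr = (-11)*11 = -121
pr = 1*11 = 11
pq + qr + pr = -11 + (-121) + 11 = -121
Step 2: Take absolute value.
det(P(1,-11,11)) = |-121| = 121

121


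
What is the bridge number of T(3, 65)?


The bridge number of T(p,q) is min(p,q).
min(3, 65) = 3

3


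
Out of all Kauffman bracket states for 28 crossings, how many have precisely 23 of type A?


We choose which 23 of 28 crossings get A-smoothings.
C(28, 23) = 28! / (23! * 5!)
= 98280

98280


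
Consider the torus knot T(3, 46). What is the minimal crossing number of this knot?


For a torus knot T(p, q) with gcd(p,q)=1,
the crossing number is min(p*(q-1), q*(p-1)).
p*(q-1) = 3*45 = 135
q*(p-1) = 46*2 = 92
min(135, 92) = 92

92


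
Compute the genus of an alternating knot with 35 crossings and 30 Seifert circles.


For alternating knots, g = (c - s + 1)/2.
= (35 - 30 + 1)/2
= 6/2 = 3

3


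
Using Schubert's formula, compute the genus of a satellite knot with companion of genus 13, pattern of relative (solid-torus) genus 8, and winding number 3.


Schubert: g(satellite) = g_rel(pattern) + |winding| * g(companion),
where g_rel(pattern) is the genus of the pattern relative to the solid torus.
= 8 + 3 * 13
= 8 + 39 = 47

47


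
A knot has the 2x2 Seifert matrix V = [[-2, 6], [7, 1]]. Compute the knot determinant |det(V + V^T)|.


Step 1: Form V + V^T where V = [[-2, 6], [7, 1]]
  V^T = [[-2, 7], [6, 1]]
  V + V^T = [[-4, 13], [13, 2]]
Step 2: det(V + V^T) = (-4)*2 - 13*13
  = -8 - 169 = -177
Step 3: Knot determinant = |det(V + V^T)| = |-177| = 177

177


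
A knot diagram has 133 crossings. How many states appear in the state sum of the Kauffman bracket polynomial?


Each crossing contributes 2 choices (A-smoothing or B-smoothing).
Total states = 2^133 = 10889035741470030830827987437816582766592

10889035741470030830827987437816582766592


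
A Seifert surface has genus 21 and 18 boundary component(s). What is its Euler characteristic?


chi = 2 - 2g - b
= 2 - 2*21 - 18
= 2 - 42 - 18 = -58

-58


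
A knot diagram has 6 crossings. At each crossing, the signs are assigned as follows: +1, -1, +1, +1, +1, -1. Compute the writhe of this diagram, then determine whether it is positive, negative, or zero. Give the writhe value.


Step 1: Count positive crossings (+1).
Positive crossings: 4
Step 2: Count negative crossings (-1).
Negative crossings: 2
Step 3: Writhe = (positive) - (negative)
w = 4 - 2 = 2
Step 4: |w| = 2, and w is positive

2


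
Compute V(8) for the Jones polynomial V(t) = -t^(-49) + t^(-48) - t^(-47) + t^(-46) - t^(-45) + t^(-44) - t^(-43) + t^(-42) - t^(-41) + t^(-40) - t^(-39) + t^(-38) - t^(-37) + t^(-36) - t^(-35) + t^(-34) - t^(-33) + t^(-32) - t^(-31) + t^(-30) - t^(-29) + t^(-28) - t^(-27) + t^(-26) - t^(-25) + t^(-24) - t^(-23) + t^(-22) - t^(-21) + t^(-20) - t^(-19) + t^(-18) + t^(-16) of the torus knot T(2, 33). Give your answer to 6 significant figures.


Substituting t = 8 into V(t) = -t^(-49) + t^(-48) - t^(-47) + t^(-46) - t^(-45) + t^(-44) - t^(-43) + t^(-42) - t^(-41) + t^(-40) - t^(-39) + t^(-38) - t^(-37) + t^(-36) - t^(-35) + t^(-34) - t^(-33) + t^(-32) - t^(-31) + t^(-30) - t^(-29) + t^(-28) - t^(-27) + t^(-26) - t^(-25) + t^(-24) - t^(-23) + t^(-22) - t^(-21) + t^(-20) - t^(-19) + t^(-18) + t^(-16):
  (-)t^(-49) = -5.60519e-45
  (+)t^(-48) = 4.48416e-44
  (-)t^(-47) = -3.58732e-43
  (+)t^(-46) = 2.86986e-42
  (-)t^(-45) = -2.29589e-41
  (+)t^(-44) = 1.83671e-40
  (-)t^(-43) = -1.46937e-39
  (+)t^(-42) = 1.17549e-38
  (-)t^(-41) = -9.40395e-38
  (+)t^(-40) = 7.52316e-37
  (-)t^(-39) = -6.01853e-36
  (+)t^(-38) = 4.81482e-35
  (-)t^(-37) = -3.85186e-34
  (+)t^(-36) = 3.08149e-33
  (-)t^(-35) = -2.46519e-32
  (+)t^(-34) = 1.97215e-31
  (-)t^(-33) = -1.57772e-30
  (+)t^(-32) = 1.26218e-29
  (-)t^(-31) = -1.00974e-28
  (+)t^(-30) = 8.07794e-28
  (-)t^(-29) = -6.46235e-27
  (+)t^(-28) = 5.16988e-26
  (-)t^(-27) = -4.1359e-25
  (+)t^(-26) = 3.30872e-24
  (-)t^(-25) = -2.64698e-23
  (+)t^(-24) = 2.11758e-22
  (-)t^(-23) = -1.69407e-21
  (+)t^(-22) = 1.35525e-20
  (-)t^(-21) = -1.0842e-19
  (+)t^(-20) = 8.67362e-19
  (-)t^(-19) = -6.93889e-18
  (+)t^(-18) = 5.55112e-17
  (+)t^(-16) = 3.55271e-15
Sum = (-5.60519e-45) + (4.48416e-44) + (-3.58732e-43) + (2.86986e-42) + (-2.29589e-41) + (1.83671e-40) + (-1.46937e-39) + (1.17549e-38) + (-9.40395e-38) + (7.52316e-37) + (-6.01853e-36) + (4.81482e-35) + (-3.85186e-34) + (3.08149e-33) + (-2.46519e-32) + (1.97215e-31) + (-1.57772e-30) + (1.26218e-29) + (-1.00974e-28) + (8.07794e-28) + (-6.46235e-27) + (5.16988e-26) + (-4.1359e-25) + (3.30872e-24) + (-2.64698e-23) + (2.11758e-22) + (-1.69407e-21) + (1.35525e-20) + (-1.0842e-19) + (8.67362e-19) + (-6.93889e-18) + (5.55112e-17) + (3.55271e-15)
= 3.602056924e-15
Rounded to 6 significant figures: 3.60206e-15

3.60206e-15


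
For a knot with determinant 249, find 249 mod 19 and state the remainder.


Step 1: A knot is p-colorable if and only if p divides its determinant.
Step 2: Compute 249 mod 19.
249 = 13 * 19 + 2
Step 3: 249 mod 19 = 2
Step 4: The knot is 19-colorable: no

2


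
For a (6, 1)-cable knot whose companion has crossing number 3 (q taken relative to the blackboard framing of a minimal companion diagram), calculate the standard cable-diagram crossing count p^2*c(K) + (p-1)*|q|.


Step 1: Each of the c(K) crossings of the companion diagram becomes p*p = p^2 crossings among the p parallel strands, and each of the |q| twists s_1 s_2 ... s_(p-1) adds (p-1) crossings.
  Crossings = p^2 * c(K) + (p-1)*|q|
Step 2: = 6^2 * 3 + (6-1)*1
Step 3: = 36*3 + 5*1
Step 4: = 108 + 5 = 113

113


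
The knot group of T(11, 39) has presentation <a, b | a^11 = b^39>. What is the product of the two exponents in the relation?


The relation is a^11 = b^39.
Product of exponents = 11 * 39
= 429

429


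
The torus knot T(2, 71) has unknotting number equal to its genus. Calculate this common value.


For a torus knot T(p,q), both the unknotting number and genus equal (p-1)(q-1)/2.
= (2-1)(71-1)/2
= 1*70/2
= 70/2 = 35

35


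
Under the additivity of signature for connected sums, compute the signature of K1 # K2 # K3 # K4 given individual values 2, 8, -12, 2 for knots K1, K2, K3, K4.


The signature is additive under connected sum.
signature(K1 # K2 # K3 # K4) = (2) + (8) + (-12) + (2)
= 0

0


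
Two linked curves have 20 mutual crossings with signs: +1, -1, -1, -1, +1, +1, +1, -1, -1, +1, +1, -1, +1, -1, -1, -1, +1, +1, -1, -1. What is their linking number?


Step 1: Count positive crossings: 9
Step 2: Count negative crossings: 11
Step 3: Sum of signs = 9 - 11 = -2
Step 4: Linking number = sum/2 = -2/2 = -1

-1


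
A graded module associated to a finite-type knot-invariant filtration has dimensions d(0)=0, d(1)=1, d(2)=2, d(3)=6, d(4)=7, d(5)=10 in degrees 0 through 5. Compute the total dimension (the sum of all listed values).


Total dimension = d(0) + d(1) + ... + d(5)
= 0 + 1 + 2 + 6 + 7 + 10
= 26

26


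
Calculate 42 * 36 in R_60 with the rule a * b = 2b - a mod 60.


42 * 36 = 2*36 - 42 mod 60
= 72 - 42 mod 60
= 30 mod 60 = 30

30


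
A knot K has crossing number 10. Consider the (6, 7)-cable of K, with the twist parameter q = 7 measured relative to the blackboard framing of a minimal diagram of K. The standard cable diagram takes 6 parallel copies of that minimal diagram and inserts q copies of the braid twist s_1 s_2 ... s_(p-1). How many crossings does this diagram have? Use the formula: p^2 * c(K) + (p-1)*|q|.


Step 1: Each of the c(K) crossings of the companion diagram becomes p*p = p^2 crossings among the p parallel strands, and each of the |q| twists s_1 s_2 ... s_(p-1) adds (p-1) crossings.
  Crossings = p^2 * c(K) + (p-1)*|q|
Step 2: = 6^2 * 10 + (6-1)*7
Step 3: = 36*10 + 5*7
Step 4: = 360 + 35 = 395

395


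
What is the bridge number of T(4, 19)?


The bridge number of T(p,q) is min(p,q).
min(4, 19) = 4

4


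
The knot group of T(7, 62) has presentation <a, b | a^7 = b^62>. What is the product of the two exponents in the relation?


The relation is a^7 = b^62.
Product of exponents = 7 * 62
= 434

434


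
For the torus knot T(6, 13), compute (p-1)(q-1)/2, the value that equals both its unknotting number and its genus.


For a torus knot T(p,q), both the unknotting number and genus equal (p-1)(q-1)/2.
= (6-1)(13-1)/2
= 5*12/2
= 60/2 = 30

30


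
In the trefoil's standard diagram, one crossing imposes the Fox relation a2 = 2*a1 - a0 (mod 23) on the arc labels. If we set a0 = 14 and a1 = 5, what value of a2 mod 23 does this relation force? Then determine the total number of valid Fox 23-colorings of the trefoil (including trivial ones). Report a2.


Step 1: Apply the given crossing relation 2*a1 - a0 - a2 = 0 (mod 23).
  a2 = 2*a1 - a0 mod 23
  a2 = 2*5 - 14 mod 23
  a2 = 10 - 14 mod 23
  a2 = -4 mod 23 = 19
Step 2: The trefoil has determinant 3.
  Number of Fox p-colorings (p prime) is p^2 if p = 3, else p.
  Since 23 does not divide 3, only trivial (constant) colorings exist.
  (So the trial a0 = 14, a1 = 5 with a0 != a1 does NOT extend to a valid coloring of the whole trefoil: the other two crossing relations require 3*(a1 - a0) = 0 (mod 23), which fails.)
  Total colorings = 23
Step 3: a2 = 19, total Fox 23-colorings = 23

19


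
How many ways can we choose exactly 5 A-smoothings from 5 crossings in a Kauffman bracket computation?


We choose which 5 of 5 crossings get A-smoothings.
C(5, 5) = 5! / (5! * 0!)
= 1

1


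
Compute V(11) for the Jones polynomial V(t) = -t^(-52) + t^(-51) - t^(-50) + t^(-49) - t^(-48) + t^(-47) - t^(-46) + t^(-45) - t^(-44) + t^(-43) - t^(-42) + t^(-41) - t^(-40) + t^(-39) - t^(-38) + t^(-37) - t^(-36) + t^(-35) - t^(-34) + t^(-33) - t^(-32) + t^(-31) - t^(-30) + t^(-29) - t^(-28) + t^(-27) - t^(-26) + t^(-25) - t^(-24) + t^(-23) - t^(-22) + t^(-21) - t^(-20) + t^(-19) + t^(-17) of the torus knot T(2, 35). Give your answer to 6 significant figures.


Substituting t = 11 into V(t) = -t^(-52) + t^(-51) - t^(-50) + t^(-49) - t^(-48) + t^(-47) - t^(-46) + t^(-45) - t^(-44) + t^(-43) - t^(-42) + t^(-41) - t^(-40) + t^(-39) - t^(-38) + t^(-37) - t^(-36) + t^(-35) - t^(-34) + t^(-33) - t^(-32) + t^(-31) - t^(-30) + t^(-29) - t^(-28) + t^(-27) - t^(-26) + t^(-25) - t^(-24) + t^(-23) - t^(-22) + t^(-21) - t^(-20) + t^(-19) + t^(-17):
  (-)t^(-52) = -7.04013e-55
  (+)t^(-51) = 7.74414e-54
  (-)t^(-50) = -8.51855e-53
  (+)t^(-49) = 9.37041e-52
  (-)t^(-48) = -1.03074e-50
  (+)t^(-47) = 1.13382e-49
  (-)t^(-46) = -1.2472e-48
  (+)t^(-45) = 1.37192e-47
  (-)t^(-44) = -1.50911e-46
  (+)t^(-43) = 1.66002e-45
  (-)t^(-42) = -1.82603e-44
  (+)t^(-41) = 2.00863e-43
  (-)t^(-40) = -2.20949e-42
  (+)t^(-39) = 2.43044e-41
  (-)t^(-38) = -2.67349e-40
  (+)t^(-37) = 2.94083e-39
  (-)t^(-36) = -3.23492e-38
  (+)t^(-35) = 3.55841e-37
  (-)t^(-34) = -3.91425e-36
  (+)t^(-33) = 4.30568e-35
  (-)t^(-32) = -4.73624e-34
  (+)t^(-31) = 5.20987e-33
  (-)t^(-30) = -5.73086e-32
  (+)t^(-29) = 6.30394e-31
  (-)t^(-28) = -6.93433e-30
  (+)t^(-27) = 7.62777e-29
  (-)t^(-26) = -8.39055e-28
  (+)t^(-25) = 9.2296e-27
  (-)t^(-24) = -1.01526e-25
  (+)t^(-23) = 1.11678e-24
  (-)t^(-22) = -1.22846e-23
  (+)t^(-21) = 1.35131e-22
  (-)t^(-20) = -1.48644e-21
  (+)t^(-19) = 1.63508e-20
  (+)t^(-17) = 1.97845e-18
Sum = (-7.04013e-55) + (7.74414e-54) + (-8.51855e-53) + (9.37041e-52) + (-1.03074e-50) + (1.13382e-49) + (-1.2472e-48) + (1.37192e-47) + (-1.50911e-46) + (1.66002e-45) + (-1.82603e-44) + (2.00863e-43) + (-2.20949e-42) + (2.43044e-41) + (-2.67349e-40) + (2.94083e-39) + (-3.23492e-38) + (3.55841e-37) + (-3.91425e-36) + (4.30568e-35) + (-4.73624e-34) + (5.20987e-33) + (-5.73086e-32) + (6.30394e-31) + (-6.93433e-30) + (7.62777e-29) + (-8.39055e-28) + (9.2296e-27) + (-1.01526e-25) + (1.11678e-24) + (-1.22846e-23) + (1.35131e-22) + (-1.48644e-21) + (1.63508e-20) + (1.97845e-18)
= 1.993434921e-18
Rounded to 6 significant figures: 1.99343e-18

1.99343e-18


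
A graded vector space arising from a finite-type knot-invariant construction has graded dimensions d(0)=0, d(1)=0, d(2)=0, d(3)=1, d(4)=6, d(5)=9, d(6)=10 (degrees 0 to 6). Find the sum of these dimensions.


Total dimension = d(0) + d(1) + ... + d(6)
= 0 + 0 + 0 + 1 + 6 + 9 + 10
= 26

26


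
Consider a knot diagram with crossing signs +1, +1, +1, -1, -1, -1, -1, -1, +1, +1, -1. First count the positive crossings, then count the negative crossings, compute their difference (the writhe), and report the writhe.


Step 1: Count positive crossings (+1).
Positive crossings: 5
Step 2: Count negative crossings (-1).
Negative crossings: 6
Step 3: Writhe = (positive) - (negative)
w = 5 - 6 = -1
Step 4: |w| = 1, and w is negative

-1


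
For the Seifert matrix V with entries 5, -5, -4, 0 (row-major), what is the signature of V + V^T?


Step 1: V + V^T = [[10, -9], [-9, 0]]
Step 2: trace = 10, det = -81
Step 3: Discriminant = 10^2 - 4*(-81) = 424
Step 4: Eigenvalues: 15.2956, -5.29563
Step 5: Signature = (# positive eigenvalues) - (# negative eigenvalues) = 0

0


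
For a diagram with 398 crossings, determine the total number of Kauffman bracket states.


Each crossing contributes 2 choices (A-smoothing or B-smoothing).
Total states = 2^398 = 645562469521727147413979793000752968582426448207305878207664839135161905504210298657411338320034457858975792993186873344

645562469521727147413979793000752968582426448207305878207664839135161905504210298657411338320034457858975792993186873344


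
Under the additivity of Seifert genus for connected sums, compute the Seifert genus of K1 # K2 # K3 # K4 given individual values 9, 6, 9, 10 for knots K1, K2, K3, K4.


The Seifert genus is additive under connected sum.
Seifert genus(K1 # K2 # K3 # K4) = (9) + (6) + (9) + (10)
= 34

34


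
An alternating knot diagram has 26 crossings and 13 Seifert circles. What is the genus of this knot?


For alternating knots, g = (c - s + 1)/2.
= (26 - 13 + 1)/2
= 14/2 = 7

7


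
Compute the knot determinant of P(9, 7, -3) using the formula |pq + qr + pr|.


Step 1: Compute pq + qr + pr.
pq = 9*7 = 63
qr = 7*(-3) = -21
pr = 9*(-3) = -27
pq + qr + pr = 63 + (-21) + (-27) = 15
Step 2: Take absolute value.
det(P(9,7,-3)) = |15| = 15

15


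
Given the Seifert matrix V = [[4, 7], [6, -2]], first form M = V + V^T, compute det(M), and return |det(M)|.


Step 1: Form V + V^T where V = [[4, 7], [6, -2]]
  V^T = [[4, 6], [7, -2]]
  V + V^T = [[8, 13], [13, -4]]
Step 2: det(V + V^T) = 8*(-4) - 13*13
  = -32 - 169 = -201
Step 3: Knot determinant = |det(V + V^T)| = |-201| = 201

201


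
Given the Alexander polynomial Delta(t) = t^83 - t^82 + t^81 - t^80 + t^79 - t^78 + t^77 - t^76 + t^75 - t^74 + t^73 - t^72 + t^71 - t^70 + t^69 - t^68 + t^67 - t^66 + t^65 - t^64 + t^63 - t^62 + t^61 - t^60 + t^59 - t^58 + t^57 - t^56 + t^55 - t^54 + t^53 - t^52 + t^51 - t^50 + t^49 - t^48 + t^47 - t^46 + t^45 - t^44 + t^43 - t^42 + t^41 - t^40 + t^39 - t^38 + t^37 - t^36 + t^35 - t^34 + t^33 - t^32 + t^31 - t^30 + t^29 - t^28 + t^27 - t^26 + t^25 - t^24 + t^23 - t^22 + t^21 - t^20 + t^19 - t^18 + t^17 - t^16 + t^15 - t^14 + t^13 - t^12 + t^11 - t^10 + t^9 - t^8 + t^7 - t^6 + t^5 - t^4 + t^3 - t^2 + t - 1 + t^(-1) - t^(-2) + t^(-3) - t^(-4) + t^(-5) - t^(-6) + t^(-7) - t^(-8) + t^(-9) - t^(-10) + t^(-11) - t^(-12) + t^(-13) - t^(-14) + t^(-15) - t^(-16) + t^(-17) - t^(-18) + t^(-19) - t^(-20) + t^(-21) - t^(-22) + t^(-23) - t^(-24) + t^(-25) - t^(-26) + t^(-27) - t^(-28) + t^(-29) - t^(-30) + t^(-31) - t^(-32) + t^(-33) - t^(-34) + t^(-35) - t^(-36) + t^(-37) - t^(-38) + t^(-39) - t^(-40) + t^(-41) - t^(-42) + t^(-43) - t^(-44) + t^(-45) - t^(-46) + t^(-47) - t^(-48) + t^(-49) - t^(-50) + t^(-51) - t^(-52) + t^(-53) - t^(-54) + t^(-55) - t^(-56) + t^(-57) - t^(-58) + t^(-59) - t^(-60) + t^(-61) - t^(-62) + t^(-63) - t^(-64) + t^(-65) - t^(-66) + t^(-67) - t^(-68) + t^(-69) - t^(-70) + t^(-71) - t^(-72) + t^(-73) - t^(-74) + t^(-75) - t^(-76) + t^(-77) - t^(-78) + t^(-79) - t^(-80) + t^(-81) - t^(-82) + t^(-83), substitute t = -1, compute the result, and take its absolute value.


Step 1: The polynomial has 167 terms with alternating signs, exponents from 83 down to -83.
Step 2: Substitute t = -1. The i-th term has coefficient (-1)^i and exponent (m-i),
  so its value is (-1)^i * (-1)^(m-i) = (-1)^m = -1 for every i.
Step 3: All 167 terms equal -1, so Delta(-1) = 167 * (-1) = -167
Step 4: |Delta(-1)| = 167

167


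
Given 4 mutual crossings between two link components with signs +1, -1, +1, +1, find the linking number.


Step 1: Count positive crossings: 3
Step 2: Count negative crossings: 1
Step 3: Sum of signs = 3 - 1 = 2
Step 4: Linking number = sum/2 = 2/2 = 1

1


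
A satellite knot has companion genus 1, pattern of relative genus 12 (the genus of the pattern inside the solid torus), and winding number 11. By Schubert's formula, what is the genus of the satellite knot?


Schubert: g(satellite) = g_rel(pattern) + |winding| * g(companion),
where g_rel(pattern) is the genus of the pattern relative to the solid torus.
= 12 + 11 * 1
= 12 + 11 = 23

23


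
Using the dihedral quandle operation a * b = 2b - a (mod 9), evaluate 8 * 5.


8 * 5 = 2*5 - 8 mod 9
= 10 - 8 mod 9
= 2 mod 9 = 2

2


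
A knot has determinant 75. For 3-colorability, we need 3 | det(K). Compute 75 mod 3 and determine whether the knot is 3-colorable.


Step 1: A knot is p-colorable if and only if p divides its determinant.
Step 2: Compute 75 mod 3.
75 = 25 * 3 + 0
Step 3: 75 mod 3 = 0
Step 4: The knot is 3-colorable: yes

0


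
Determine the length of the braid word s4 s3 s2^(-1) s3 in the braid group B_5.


The word length counts the number of generators (including inverses).
Listing each generator: s4, s3, s2^(-1), s3
There are 4 generators in this braid word.

4


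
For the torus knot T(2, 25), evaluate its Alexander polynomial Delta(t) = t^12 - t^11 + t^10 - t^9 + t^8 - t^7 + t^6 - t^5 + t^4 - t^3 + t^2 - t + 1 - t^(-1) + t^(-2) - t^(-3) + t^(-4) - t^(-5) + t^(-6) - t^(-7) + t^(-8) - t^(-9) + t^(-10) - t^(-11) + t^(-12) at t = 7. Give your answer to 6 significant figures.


Substituting t = 7 into Delta(t) = t^12 - t^11 + t^10 - t^9 + t^8 - t^7 + t^6 - t^5 + t^4 - t^3 + t^2 - t + 1 - t^(-1) + t^(-2) - t^(-3) + t^(-4) - t^(-5) + t^(-6) - t^(-7) + t^(-8) - t^(-9) + t^(-10) - t^(-11) + t^(-12):
Term values: (13841287201) + (-1977326743) + (282475249) + (-40353607) + (5764801) + (-823543) + (117649) + (-16807) + (2401) + (-343) + (49) + (-7) + (1) + (-0.142857) + (0.0204082) + (-0.00291545) + (0.000416493) + (-5.9499e-05) + (8.49986e-06) + (-1.21427e-06) + (1.73467e-07) + (-2.47809e-08) + (3.54013e-09) + (-5.05733e-10) + (7.22476e-11)
Sum = 1.21111263e+10
Rounded to 6 significant figures: 1.21111e+10

1.21111e+10


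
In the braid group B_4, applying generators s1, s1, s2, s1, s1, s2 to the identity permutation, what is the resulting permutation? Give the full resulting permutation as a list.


Starting with identity [1, 2, 3, 4].
Apply generators in sequence:
  After s1: [2, 1, 3, 4]
  After s1: [1, 2, 3, 4]
  After s2: [1, 3, 2, 4]
  After s1: [3, 1, 2, 4]
  After s1: [1, 3, 2, 4]
  After s2: [1, 2, 3, 4]
Final permutation: [1, 2, 3, 4]

[1, 2, 3, 4]


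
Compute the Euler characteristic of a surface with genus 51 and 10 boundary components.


chi = 2 - 2g - b
= 2 - 2*51 - 10
= 2 - 102 - 10 = -110

-110


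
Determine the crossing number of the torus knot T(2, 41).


For a torus knot T(p, q) with gcd(p,q)=1,
the crossing number is min(p*(q-1), q*(p-1)).
p*(q-1) = 2*40 = 80
q*(p-1) = 41*1 = 41
min(80, 41) = 41

41


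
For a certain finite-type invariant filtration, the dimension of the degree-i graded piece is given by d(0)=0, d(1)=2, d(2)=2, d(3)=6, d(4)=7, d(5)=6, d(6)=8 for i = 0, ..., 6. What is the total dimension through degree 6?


Total dimension = d(0) + d(1) + ... + d(6)
= 0 + 2 + 2 + 6 + 7 + 6 + 8
= 31

31


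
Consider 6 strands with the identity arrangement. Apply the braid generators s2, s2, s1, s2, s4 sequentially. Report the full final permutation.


Starting with identity [1, 2, 3, 4, 5, 6].
Apply generators in sequence:
  After s2: [1, 3, 2, 4, 5, 6]
  After s2: [1, 2, 3, 4, 5, 6]
  After s1: [2, 1, 3, 4, 5, 6]
  After s2: [2, 3, 1, 4, 5, 6]
  After s4: [2, 3, 1, 5, 4, 6]
Final permutation: [2, 3, 1, 5, 4, 6]

[2, 3, 1, 5, 4, 6]


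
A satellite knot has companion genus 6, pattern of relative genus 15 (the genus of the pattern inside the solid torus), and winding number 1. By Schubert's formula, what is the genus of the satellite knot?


Schubert: g(satellite) = g_rel(pattern) + |winding| * g(companion),
where g_rel(pattern) is the genus of the pattern relative to the solid torus.
= 15 + 1 * 6
= 15 + 6 = 21

21


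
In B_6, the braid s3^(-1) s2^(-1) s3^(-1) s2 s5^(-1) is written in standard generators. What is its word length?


The word length counts the number of generators (including inverses).
Listing each generator: s3^(-1), s2^(-1), s3^(-1), s2, s5^(-1)
There are 5 generators in this braid word.

5


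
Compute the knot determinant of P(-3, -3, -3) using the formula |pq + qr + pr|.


Step 1: Compute pq + qr + pr.
pq = (-3)*(-3) = 9
qr = (-3)*(-3) = 9
pr = (-3)*(-3) = 9
pq + qr + pr = 9 + 9 + 9 = 27
Step 2: Take absolute value.
det(P(-3,-3,-3)) = |27| = 27

27


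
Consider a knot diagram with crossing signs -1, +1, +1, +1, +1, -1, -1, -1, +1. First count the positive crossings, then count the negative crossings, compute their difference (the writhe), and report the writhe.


Step 1: Count positive crossings (+1).
Positive crossings: 5
Step 2: Count negative crossings (-1).
Negative crossings: 4
Step 3: Writhe = (positive) - (negative)
w = 5 - 4 = 1
Step 4: |w| = 1, and w is positive

1


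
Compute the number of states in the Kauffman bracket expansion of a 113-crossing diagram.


Each crossing contributes 2 choices (A-smoothing or B-smoothing).
Total states = 2^113 = 10384593717069655257060992658440192

10384593717069655257060992658440192


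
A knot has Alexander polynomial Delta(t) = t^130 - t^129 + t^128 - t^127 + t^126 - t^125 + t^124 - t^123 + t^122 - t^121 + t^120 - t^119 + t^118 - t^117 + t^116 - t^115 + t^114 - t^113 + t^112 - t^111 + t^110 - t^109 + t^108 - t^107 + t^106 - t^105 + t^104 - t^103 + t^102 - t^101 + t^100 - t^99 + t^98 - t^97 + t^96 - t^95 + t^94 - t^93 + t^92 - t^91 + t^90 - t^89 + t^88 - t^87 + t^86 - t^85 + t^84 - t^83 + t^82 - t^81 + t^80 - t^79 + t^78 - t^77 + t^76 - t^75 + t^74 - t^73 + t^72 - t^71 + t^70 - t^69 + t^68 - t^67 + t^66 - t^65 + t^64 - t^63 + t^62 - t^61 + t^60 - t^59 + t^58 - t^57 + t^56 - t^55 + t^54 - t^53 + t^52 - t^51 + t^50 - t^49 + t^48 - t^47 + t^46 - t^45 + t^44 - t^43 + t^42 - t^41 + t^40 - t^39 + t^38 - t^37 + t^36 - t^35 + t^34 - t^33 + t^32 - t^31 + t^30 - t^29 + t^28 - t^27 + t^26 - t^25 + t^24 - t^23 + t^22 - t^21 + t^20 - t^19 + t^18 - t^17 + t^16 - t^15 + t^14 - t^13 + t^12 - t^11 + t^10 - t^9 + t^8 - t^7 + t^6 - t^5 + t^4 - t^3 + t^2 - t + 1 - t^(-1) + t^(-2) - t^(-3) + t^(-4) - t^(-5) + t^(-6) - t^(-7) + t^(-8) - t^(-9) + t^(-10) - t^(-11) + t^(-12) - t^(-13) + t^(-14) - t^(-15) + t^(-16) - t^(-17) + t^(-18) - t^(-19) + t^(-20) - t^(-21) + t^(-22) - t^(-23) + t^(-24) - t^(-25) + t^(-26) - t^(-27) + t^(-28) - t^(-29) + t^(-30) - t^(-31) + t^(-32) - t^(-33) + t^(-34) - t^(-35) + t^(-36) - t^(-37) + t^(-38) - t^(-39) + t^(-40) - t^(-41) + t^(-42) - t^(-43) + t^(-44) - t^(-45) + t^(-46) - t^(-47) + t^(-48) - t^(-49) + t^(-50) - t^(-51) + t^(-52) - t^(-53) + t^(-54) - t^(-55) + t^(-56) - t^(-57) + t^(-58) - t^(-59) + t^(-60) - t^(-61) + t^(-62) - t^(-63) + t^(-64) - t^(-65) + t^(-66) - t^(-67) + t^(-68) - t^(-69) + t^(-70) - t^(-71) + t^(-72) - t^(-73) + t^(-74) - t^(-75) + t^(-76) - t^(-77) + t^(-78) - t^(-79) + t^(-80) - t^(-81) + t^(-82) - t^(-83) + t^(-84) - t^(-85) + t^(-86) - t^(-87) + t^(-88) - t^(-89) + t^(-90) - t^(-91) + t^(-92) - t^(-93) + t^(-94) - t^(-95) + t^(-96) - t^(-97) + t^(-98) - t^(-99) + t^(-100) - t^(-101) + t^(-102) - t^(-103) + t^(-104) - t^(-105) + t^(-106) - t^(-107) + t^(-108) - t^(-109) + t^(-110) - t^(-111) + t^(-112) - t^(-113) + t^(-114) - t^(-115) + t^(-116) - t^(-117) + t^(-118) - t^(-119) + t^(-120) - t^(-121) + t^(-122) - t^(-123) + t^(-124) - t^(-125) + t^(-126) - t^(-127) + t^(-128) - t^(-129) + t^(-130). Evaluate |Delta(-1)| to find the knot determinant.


Step 1: The polynomial has 261 terms with alternating signs, exponents from 130 down to -130.
Step 2: Substitute t = -1. The i-th term has coefficient (-1)^i and exponent (m-i),
  so its value is (-1)^i * (-1)^(m-i) = (-1)^m = 1 for every i.
Step 3: All 261 terms equal 1, so Delta(-1) = 261 * (1) = 261
Step 4: |Delta(-1)| = 261

261
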